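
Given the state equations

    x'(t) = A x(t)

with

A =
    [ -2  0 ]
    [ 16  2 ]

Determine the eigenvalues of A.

-2, 2

det(sI - A) = s^2 - (tr A)s + det A, with tr A = (-2) + 2 = 0 and det A = (-2)·2 - 0·16 = -4 - 0 = -4.
So p(s) = det(sI - A) = s^2 - 4.
Factor s^2 - 4: two numbers with sum 0 and product -4 are 2 and -2, so s^2 - 4 = (s - 2)(s + 2).
Hence p(s) = (s - 2) (s + 2), with roots -2, 2.
At least one eigenvalue has non-negative real part, so the system is not asymptotically stable.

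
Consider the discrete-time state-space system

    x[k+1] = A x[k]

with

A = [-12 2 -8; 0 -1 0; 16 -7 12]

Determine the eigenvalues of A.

det(zI - A) = z^3 - (tr A)z^2 + (M11 + M22 + M33)z - det A, where Mii is the 2×2 principal minor of A obtained by deleting row i and column i.
tr A = (-12) + (-1) + 12 = -1; M11 = (-1)·12 - 0·(-7) = -12 - 0 = -12; M22 = (-12)·12 - (-8)·16 = -144 - (-128) = -16; M33 = (-12)·(-1) - 2·0 = 12 - 0 = 12; sum of minors = -16.
det A = (-12)·((-1)·12 - 0·(-7)) - 2·(0·12 - 0·16) + (-8)·(0·(-7) - (-1)·16) = (-12)·(-12) - 2·0 + (-8)·16 = 16.
So p(z) = det(zI - A) = z^3 + z^2 - 16z - 16.
Rational-root test: any integer root divides -16. Testing small divisors, z = -1 works: p(-1) = -1 + 1 + 16 + (-16) = 0, so (z + 1) is a factor.
Dividing, p(z) = (z + 1)(z^2 - 16).
Factor z^2 - 16: two numbers with sum 0 and product -16 are 4 and -4, so z^2 - 16 = (z - 4)(z + 4).
Hence p(z) = (z - 4) (z + 1) (z + 4), with roots -4, -1, 4.

-4, -1, 4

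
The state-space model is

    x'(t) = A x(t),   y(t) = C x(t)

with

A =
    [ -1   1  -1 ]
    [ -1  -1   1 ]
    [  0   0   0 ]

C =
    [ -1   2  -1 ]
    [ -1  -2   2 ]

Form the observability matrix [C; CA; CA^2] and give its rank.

CA = [[-1, -3, 3], [3, 1, -1]]
CA^2 = [[4, 2, -2], [-4, 2, -2]]
Observability matrix O = [C; CA; CA^2] = [[-1, 2, -1], [-1, -2, 2], [-1, -3, 3], [3, 1, -1], [4, 2, -2], [-4, 2, -2]]
Take the 3×3 submatrix of O formed by rows 1, 2, 3: [[-1, 2, -1], [-1, -2, 2], [-1, -3, 3]]. Its determinant is (-1)·((-2)·3 - 2·(-3)) - 2·((-1)·3 - 2·(-1)) + (-1)·((-1)·(-3) - (-2)·(-1)) = (-1)·0 - 2·(-1) + (-1)·1 = 1 ≠ 0.
So rank(O) ≥ 3; since O has 3 columns, rank(O) = 3.
rank(O) = 3 = n, so the pair (A, C) is completely observable.

3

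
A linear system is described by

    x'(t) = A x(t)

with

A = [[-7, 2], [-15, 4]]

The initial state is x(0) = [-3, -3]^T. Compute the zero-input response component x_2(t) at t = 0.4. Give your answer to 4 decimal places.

det(sI - A) = s^2 - (tr A)s + det A, with tr A = (-7) + 4 = -3 and det A = (-7)·4 - 2·(-15) = -28 - (-30) = 2.
So p(s) = det(sI - A) = s^2 + 3s + 2.
Factor s^2 + 3s + 2: two numbers with sum -3 and product 2 are -1 and -2, so s^2 + 3s + 2 = (s + 1)(s + 2).
Hence p(s) = (s + 1) (s + 2), with roots -2, -1.
The eigenvalues -2, -1 are distinct and real, so A is diagonalisable and x(t) = e^{At} x(0) = V diag(e^{λ_i t}) V^{-1} x(0), where the columns of V are the eigenvectors.
λ = -2: A - (-2)I = [[-5, 2], [-15, 6]]. Row 1 gives (-5)·v1 + 2·v2 = 0, so take v_1 = [-2, -5]^T.
λ = -1: A - (-1)I = [[-6, 2], [-15, 5]]. Row 1 gives (-6)·v1 + 2·v2 = 0, so take v_2 = [1, 3]^T.
V = [v_1 v_2] = [[-2, 1], [-5, 3]] has det V = -1, so V^{-1} = adj(V)/det V = [[-3, 1], [-5, 2]].
Modal coordinates z(0) = V^{-1} x(0): (-3)·(-3) + 1·(-3) = 6; (-5)·(-3) + 2·(-3) = 9; so z(0) = [6, 9]^T.
x_2(t) = Σ_i (v_i)_2 · z_i(0) · e^{λ_i t} (row 2 of V times the modal terms).
x_2(0.4) = (-5)·6·e^{-2·0.4} + 3·9·e^{-1·0.4} = (-30)·0.449329 + 27·0.670320 = 4.6188.

4.6188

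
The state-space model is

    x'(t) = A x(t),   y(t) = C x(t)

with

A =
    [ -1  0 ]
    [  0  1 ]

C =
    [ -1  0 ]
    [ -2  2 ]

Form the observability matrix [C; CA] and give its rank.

CA = [[1, 0], [2, 2]]
Observability matrix O = [C; CA] = [[-1, 0], [-2, 2], [1, 0], [2, 2]]
Take the 2×2 submatrix of O formed by rows 1, 2: [[-1, 0], [-2, 2]]. Its determinant is (-1)·2 - 0·(-2) = -2 - 0 = -2 ≠ 0.
So rank(O) ≥ 2; since O has 2 columns, rank(O) = 2.
rank(O) = 2 = n, so the pair (A, C) is completely observable.

2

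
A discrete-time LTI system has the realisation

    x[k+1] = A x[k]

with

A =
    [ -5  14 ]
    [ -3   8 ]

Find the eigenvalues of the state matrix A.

1, 2

det(zI - A) = z^2 - (tr A)z + det A, with tr A = (-5) + 8 = 3 and det A = (-5)·8 - 14·(-3) = -40 - (-42) = 2.
So p(z) = det(zI - A) = z^2 - 3z + 2.
Factor z^2 - 3z + 2: two numbers with sum 3 and product 2 are 2 and 1, so z^2 - 3z + 2 = (z - 2)(z - 1).
Hence p(z) = (z - 2) (z - 1), with roots 1, 2.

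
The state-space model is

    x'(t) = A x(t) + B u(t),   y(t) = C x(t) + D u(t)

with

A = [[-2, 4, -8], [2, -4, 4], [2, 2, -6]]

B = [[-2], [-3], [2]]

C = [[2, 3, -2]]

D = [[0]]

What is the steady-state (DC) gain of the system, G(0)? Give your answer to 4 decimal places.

G(0) = C(-A)^{-1}B + D = -C A^{-1} B + D.
det A = -48, so A^{-1} = (1/-48)·adj(A) = [[-1/3, -1/6, 1/3], [-5/12, -7/12, 1/6], [-1/4, -1/4, 0]]
A^{-1} B = [11/6, 35/12, 5/4]^T
C A^{-1} B = 119/12
G(0) = D - C A^{-1} B = 0 - (119/12) = -119/12 ≈ -9.9167

-9.9167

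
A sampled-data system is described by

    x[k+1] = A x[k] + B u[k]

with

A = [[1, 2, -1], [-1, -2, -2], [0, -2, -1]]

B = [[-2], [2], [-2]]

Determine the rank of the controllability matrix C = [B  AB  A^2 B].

3

AB = [[4], [2], [-2]]
A^2B = [[10], [-4], [-2]]
Controllability matrix C = [B  AB  A^2B] = [[-2, 4, 10], [2, 2, -4], [-2, -2, -2]]
det(C) = (-2)·(2·(-2) - (-4)·(-2)) - 4·(2·(-2) - (-4)·(-2)) + 10·(2·(-2) - 2·(-2)) = (-2)·(-12) - 4·(-12) + 10·0 = 72 ≠ 0, so rank(C) = 3.
rank(C) = 3 = n, so the pair (A, B) is completely controllable.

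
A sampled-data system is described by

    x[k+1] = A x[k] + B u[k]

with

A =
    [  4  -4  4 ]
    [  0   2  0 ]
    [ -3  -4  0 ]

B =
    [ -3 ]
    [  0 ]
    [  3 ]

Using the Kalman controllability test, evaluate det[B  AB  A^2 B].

AB = [[0], [0], [9]]
A^2B = [[36], [0], [0]]
Controllability matrix C = [B  AB  A^2B] = [[-3, 0, 36], [0, 0, 0], [3, 9, 0]]
Expanding along the first row, det(C) = (-3)·(0·0 - 0·9) - 0·(0·0 - 0·3) + 36·(0·9 - 0·3) = (-3)·0 - 0·0 + 36·0 = 0
Since det(C) = 0, rank(C) < 3 and the system is not completely controllable.

0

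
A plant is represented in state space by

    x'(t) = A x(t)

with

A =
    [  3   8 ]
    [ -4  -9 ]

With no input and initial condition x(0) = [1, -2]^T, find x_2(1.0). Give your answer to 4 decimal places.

det(sI - A) = s^2 - (tr A)s + det A, with tr A = 3 + (-9) = -6 and det A = 3·(-9) - 8·(-4) = -27 - (-32) = 5.
So p(s) = det(sI - A) = s^2 + 6s + 5.
Factor s^2 + 6s + 5: two numbers with sum -6 and product 5 are -1 and -5, so s^2 + 6s + 5 = (s + 1)(s + 5).
Hence p(s) = (s + 1) (s + 5), with roots -5, -1.
The eigenvalues -5, -1 are distinct and real, so A is diagonalisable and x(t) = e^{At} x(0) = V diag(e^{λ_i t}) V^{-1} x(0), where the columns of V are the eigenvectors.
λ = -5: A - (-5)I = [[8, 8], [-4, -4]]. Row 1 gives 8·v1 + 8·v2 = 0, so take v_1 = [1, -1]^T.
λ = -1: A - (-1)I = [[4, 8], [-4, -8]]. Row 1 gives 4·v1 + 8·v2 = 0, so take v_2 = [2, -1]^T.
V = [v_1 v_2] = [[1, 2], [-1, -1]] has det V = 1, so V^{-1} = adj(V)/det V = [[-1, -2], [1, 1]].
Modal coordinates z(0) = V^{-1} x(0): (-1)·1 + (-2)·(-2) = 3; 1·1 + 1·(-2) = -1; so z(0) = [3, -1]^T.
x_2(t) = Σ_i (v_i)_2 · z_i(0) · e^{λ_i t} (row 2 of V times the modal terms).
x_2(1.0) = (-1)·3·e^{-5·1.0} + (-1)·(-1)·e^{-1·1.0} = (-3)·0.006738 + 1·0.367879 = 0.3477.

0.3477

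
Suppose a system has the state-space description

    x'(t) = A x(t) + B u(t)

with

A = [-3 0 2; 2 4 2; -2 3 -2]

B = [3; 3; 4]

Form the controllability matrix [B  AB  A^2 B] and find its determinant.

9135

AB = [[-1], [26], [-5]]
A^2B = [[-7], [92], [90]]
Controllability matrix C = [B  AB  A^2B] = [[3, -1, -7], [3, 26, 92], [4, -5, 90]]
Expanding along the first row, det(C) = 3·(26·90 - 92·(-5)) - (-1)·(3·90 - 92·4) + (-7)·(3·(-5) - 26·4) = 3·2800 - (-1)·(-98) + (-7)·(-119) = 9135
Since det(C) ≠ 0, rank(C) = 3 and the system is completely controllable.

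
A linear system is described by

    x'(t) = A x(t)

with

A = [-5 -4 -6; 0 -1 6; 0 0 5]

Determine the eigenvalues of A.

det(sI - A) = s^3 - (tr A)s^2 + (M11 + M22 + M33)s - det A, where Mii is the 2×2 principal minor of A obtained by deleting row i and column i.
tr A = (-5) + (-1) + 5 = -1; M11 = (-1)·5 - 6·0 = -5 - 0 = -5; M22 = (-5)·5 - (-6)·0 = -25 - 0 = -25; M33 = (-5)·(-1) - (-4)·0 = 5 - 0 = 5; sum of minors = -25.
det A = (-5)·((-1)·5 - 6·0) - (-4)·(0·5 - 6·0) + (-6)·(0·0 - (-1)·0) = (-5)·(-5) - (-4)·0 + (-6)·0 = 25.
So p(s) = det(sI - A) = s^3 + s^2 - 25s - 25.
Rational-root test: any integer root divides -25. Testing small divisors, s = -1 works: p(-1) = -1 + 1 + 25 + (-25) = 0, so (s + 1) is a factor.
Dividing, p(s) = (s + 1)(s^2 - 25).
Factor s^2 - 25: two numbers with sum 0 and product -25 are 5 and -5, so s^2 - 25 = (s - 5)(s + 5).
Hence p(s) = (s - 5) (s + 1) (s + 5), with roots -5, -1, 5.
At least one eigenvalue has non-negative real part, so the system is not asymptotically stable.

-5, -1, 5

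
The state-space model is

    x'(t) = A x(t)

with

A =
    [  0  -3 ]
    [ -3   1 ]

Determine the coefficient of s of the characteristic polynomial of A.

For a 2×2 matrix, det(sI - A) = s^2 - (tr A)s + det A.
tr A = 1, det A = -9.
So p(s) = s^2 - s - 9.
The coefficient of s is -1.

-1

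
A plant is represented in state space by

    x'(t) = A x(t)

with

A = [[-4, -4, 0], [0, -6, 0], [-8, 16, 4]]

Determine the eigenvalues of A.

det(sI - A) = s^3 - (tr A)s^2 + (M11 + M22 + M33)s - det A, where Mii is the 2×2 principal minor of A obtained by deleting row i and column i.
tr A = (-4) + (-6) + 4 = -6; M11 = (-6)·4 - 0·16 = -24 - 0 = -24; M22 = (-4)·4 - 0·(-8) = -16 - 0 = -16; M33 = (-4)·(-6) - (-4)·0 = 24 - 0 = 24; sum of minors = -16.
det A = (-4)·((-6)·4 - 0·16) - (-4)·(0·4 - 0·(-8)) + 0·(0·16 - (-6)·(-8)) = (-4)·(-24) - (-4)·0 + 0·(-48) = 96.
So p(s) = det(sI - A) = s^3 + 6s^2 - 16s - 96.
Rational-root test: any integer root divides -96. Testing small divisors, s = -4 works: p(-4) = -64 + 96 + 64 + (-96) = 0, so (s + 4) is a factor.
Dividing, p(s) = (s + 4)(s^2 + 2s - 24).
Factor s^2 + 2s - 24: two numbers with sum -2 and product -24 are 4 and -6, so s^2 + 2s - 24 = (s - 4)(s + 6).
Hence p(s) = (s - 4) (s + 4) (s + 6), with roots -6, -4, 4.
At least one eigenvalue has non-negative real part, so the system is not asymptotically stable.

-6, -4, 4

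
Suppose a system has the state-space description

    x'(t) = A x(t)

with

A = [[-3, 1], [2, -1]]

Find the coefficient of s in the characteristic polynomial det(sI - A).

4

For a 2×2 matrix, det(sI - A) = s^2 - (tr A)s + det A.
tr A = -4, det A = 1.
So p(s) = s^2 + 4s + 1.
The coefficient of s is 4.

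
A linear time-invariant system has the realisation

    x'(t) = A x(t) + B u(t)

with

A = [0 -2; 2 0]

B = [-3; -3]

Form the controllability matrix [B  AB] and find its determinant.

AB = [[6], [-6]]
Controllability matrix C = [B  AB] = [[-3, 6], [-3, -6]]
det(C) = (-3)·(-6) - 6·(-3) = 18 - (-18) = 36
Since det(C) ≠ 0, rank(C) = 2 and the system is completely controllable.

36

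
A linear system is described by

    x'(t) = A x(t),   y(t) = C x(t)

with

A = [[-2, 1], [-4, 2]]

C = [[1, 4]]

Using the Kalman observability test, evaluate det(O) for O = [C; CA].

81

CA = [[-18, 9]]
Observability matrix O = [C; CA] = [[1, 4], [-18, 9]]
det(O) = 1·9 - 4·(-18) = 9 - (-72) = 81
Since det(O) ≠ 0, rank(O) = 2 and the system is completely observable.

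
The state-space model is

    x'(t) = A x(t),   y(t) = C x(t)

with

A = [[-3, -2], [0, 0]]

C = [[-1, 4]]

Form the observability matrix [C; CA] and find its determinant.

CA = [[3, 2]]
Observability matrix O = [C; CA] = [[-1, 4], [3, 2]]
det(O) = (-1)·2 - 4·3 = -2 - 12 = -14
Since det(O) ≠ 0, rank(O) = 2 and the system is completely observable.

-14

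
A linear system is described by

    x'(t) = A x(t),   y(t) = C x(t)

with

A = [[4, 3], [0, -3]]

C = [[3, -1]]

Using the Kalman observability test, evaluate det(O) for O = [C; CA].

CA = [[12, 12]]
Observability matrix O = [C; CA] = [[3, -1], [12, 12]]
det(O) = 3·12 - (-1)·12 = 36 - (-12) = 48
Since det(O) ≠ 0, rank(O) = 2 and the system is completely observable.

48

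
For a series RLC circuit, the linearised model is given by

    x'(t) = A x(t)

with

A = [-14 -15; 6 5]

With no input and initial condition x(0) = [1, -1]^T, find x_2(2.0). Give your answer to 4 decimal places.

-0.0012

det(sI - A) = s^2 - (tr A)s + det A, with tr A = (-14) + 5 = -9 and det A = (-14)·5 - (-15)·6 = -70 - (-90) = 20.
So p(s) = det(sI - A) = s^2 + 9s + 20.
Factor s^2 + 9s + 20: two numbers with sum -9 and product 20 are -4 and -5, so s^2 + 9s + 20 = (s + 4)(s + 5).
Hence p(s) = (s + 4) (s + 5), with roots -5, -4.
The eigenvalues -5, -4 are distinct and real, so A is diagonalisable and x(t) = e^{At} x(0) = V diag(e^{λ_i t}) V^{-1} x(0), where the columns of V are the eigenvectors.
λ = -5: A - (-5)I = [[-9, -15], [6, 10]]. Row 1 gives (-9)·v1 + (-15)·v2 = 0, so take v_1 = [-5, 3]^T.
λ = -4: A - (-4)I = [[-10, -15], [6, 9]]. Row 1 gives (-10)·v1 + (-15)·v2 = 0, so take v_2 = [3, -2]^T.
V = [v_1 v_2] = [[-5, 3], [3, -2]] has det V = 1, so V^{-1} = adj(V)/det V = [[-2, -3], [-3, -5]].
Modal coordinates z(0) = V^{-1} x(0): (-2)·1 + (-3)·(-1) = 1; (-3)·1 + (-5)·(-1) = 2; so z(0) = [1, 2]^T.
x_2(t) = Σ_i (v_i)_2 · z_i(0) · e^{λ_i t} (row 2 of V times the modal terms).
x_2(2.0) = 3·1·e^{-5·2.0} + (-2)·2·e^{-4·2.0} = 3·0.000045 + (-4)·0.000335 = -0.0012.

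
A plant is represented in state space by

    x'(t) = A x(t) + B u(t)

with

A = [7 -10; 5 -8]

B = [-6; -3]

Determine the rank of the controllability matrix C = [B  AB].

AB = [[-12], [-6]]
Controllability matrix C = [B  AB] = [[-6, -12], [-3, -6]]
Every column of C is a scalar multiple of column 1 = [-6, -3] (multipliers 1, 2), so the columns span a one-dimensional space.
C ≠ 0, hence rank(C) = 1.
rank(C) = 1 < n = 2, so the pair (A, B) is not completely controllable.

1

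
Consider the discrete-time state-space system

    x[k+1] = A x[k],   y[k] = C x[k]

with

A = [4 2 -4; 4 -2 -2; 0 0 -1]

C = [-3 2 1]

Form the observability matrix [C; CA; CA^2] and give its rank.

3

CA = [[-4, -10, 7]]
CA^2 = [[-56, 12, 29]]
Observability matrix O = [C; CA; CA^2] = [[-3, 2, 1], [-4, -10, 7], [-56, 12, 29]]
det(O) = (-3)·((-10)·29 - 7·12) - 2·((-4)·29 - 7·(-56)) + 1·((-4)·12 - (-10)·(-56)) = (-3)·(-374) - 2·276 + 1·(-608) = -38 ≠ 0, so rank(O) = 3.
rank(O) = 3 = n, so the pair (A, C) is completely observable.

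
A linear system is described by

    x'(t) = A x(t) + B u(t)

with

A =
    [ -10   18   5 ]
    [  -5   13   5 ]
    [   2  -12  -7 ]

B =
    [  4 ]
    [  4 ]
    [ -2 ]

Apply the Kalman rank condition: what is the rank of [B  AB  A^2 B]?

2

AB = [[22], [22], [-26]]
A^2B = [[46], [46], [-38]]
Controllability matrix C = [B  AB  A^2B] = [[4, 22, 46], [4, 22, 46], [-2, -26, -38]]
The rows r1, r2, r3 of C are linearly dependent: -r1 + r2 = 0 (check each entry), so rank(C) ≤ 2.
The 2×2 minor from rows 1, 3, columns 1, 2 is 4·(-26) - 22·(-2) = -104 - (-44) = -60 ≠ 0, so rank(C) = 2.
rank(C) = 2 < n = 3, so the pair (A, B) is not completely controllable.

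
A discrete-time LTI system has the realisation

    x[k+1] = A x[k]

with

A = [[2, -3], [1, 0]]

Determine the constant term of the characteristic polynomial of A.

For a 2×2 matrix, det(zI - A) = z^2 - (tr A)z + det A.
tr A = 2, det A = 3.
So p(z) = z^2 - 2z + 3.
The constant term is 3.

3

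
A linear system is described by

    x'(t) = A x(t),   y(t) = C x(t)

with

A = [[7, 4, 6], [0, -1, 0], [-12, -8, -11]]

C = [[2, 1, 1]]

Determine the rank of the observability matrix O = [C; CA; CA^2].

CA = [[2, -1, 1]]
CA^2 = [[2, 1, 1]]
Observability matrix O = [C; CA; CA^2] = [[2, 1, 1], [2, -1, 1], [2, 1, 1]]
The columns c1, c2, c3 of O are linearly dependent: -c1 + 2·c3 = 0 (check each entry), so rank(O) ≤ 2.
The 2×2 minor from rows 1, 2, columns 1, 2 is 2·(-1) - 1·2 = -2 - 2 = -4 ≠ 0, so rank(O) = 2.
rank(O) = 2 < n = 3, so the pair (A, C) is not completely observable.

2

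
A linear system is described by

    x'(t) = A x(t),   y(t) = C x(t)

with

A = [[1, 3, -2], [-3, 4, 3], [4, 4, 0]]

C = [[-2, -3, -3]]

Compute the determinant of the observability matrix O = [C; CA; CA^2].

CA = [[-5, -30, -5]]
CA^2 = [[65, -155, -80]]
Observability matrix O = [C; CA; CA^2] = [[-2, -3, -3], [-5, -30, -5], [65, -155, -80]]
Expanding along the first row, det(O) = (-2)·((-30)·(-80) - (-5)·(-155)) - (-3)·((-5)·(-80) - (-5)·65) + (-3)·((-5)·(-155) - (-30)·65) = (-2)·1625 - (-3)·725 + (-3)·2725 = -9250
Since det(O) ≠ 0, rank(O) = 3 and the system is completely observable.

-9250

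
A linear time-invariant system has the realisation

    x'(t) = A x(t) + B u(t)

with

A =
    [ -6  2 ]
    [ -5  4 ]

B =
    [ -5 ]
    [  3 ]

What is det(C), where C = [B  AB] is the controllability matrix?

AB = [[36], [37]]
Controllability matrix C = [B  AB] = [[-5, 36], [3, 37]]
det(C) = (-5)·37 - 36·3 = -185 - 108 = -293
Since det(C) ≠ 0, rank(C) = 2 and the system is completely controllable.

-293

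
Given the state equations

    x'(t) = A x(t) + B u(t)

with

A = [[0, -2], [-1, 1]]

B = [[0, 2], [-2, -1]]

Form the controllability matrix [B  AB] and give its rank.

2

AB = [[4, 2], [-2, -3]]
Controllability matrix C = [B  AB] = [[0, 2, 4, 2], [-2, -1, -2, -3]]
Take the 2×2 submatrix of C formed by columns 1, 2: [[0, 2], [-2, -1]]. Its determinant is 0·(-1) - 2·(-2) = 0 - (-4) = 4 ≠ 0.
So rank(C) ≥ 2; since C has 2 rows, rank(C) = 2.
rank(C) = 2 = n, so the pair (A, B) is completely controllable.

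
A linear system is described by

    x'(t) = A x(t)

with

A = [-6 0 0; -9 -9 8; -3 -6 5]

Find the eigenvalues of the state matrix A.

det(sI - A) = s^3 - (tr A)s^2 + (M11 + M22 + M33)s - det A, where Mii is the 2×2 principal minor of A obtained by deleting row i and column i.
tr A = (-6) + (-9) + 5 = -10; M11 = (-9)·5 - 8·(-6) = -45 - (-48) = 3; M22 = (-6)·5 - 0·(-3) = -30 - 0 = -30; M33 = (-6)·(-9) - 0·(-9) = 54 - 0 = 54; sum of minors = 27.
det A = (-6)·((-9)·5 - 8·(-6)) - 0·((-9)·5 - 8·(-3)) + 0·((-9)·(-6) - (-9)·(-3)) = (-6)·3 - 0·(-21) + 0·27 = -18.
So p(s) = det(sI - A) = s^3 + 10s^2 + 27s + 18.
Rational-root test: any integer root divides 18. Testing small divisors, s = -1 works: p(-1) = -1 + 10 + (-27) + 18 = 0, so (s + 1) is a factor.
Dividing, p(s) = (s + 1)(s^2 + 9s + 18).
Factor s^2 + 9s + 18: two numbers with sum -9 and product 18 are -3 and -6, so s^2 + 9s + 18 = (s + 3)(s + 6).
Hence p(s) = (s + 1) (s + 3) (s + 6), with roots -6, -3, -1.
All eigenvalues have negative real part, so the system is asymptotically stable.

-6, -3, -1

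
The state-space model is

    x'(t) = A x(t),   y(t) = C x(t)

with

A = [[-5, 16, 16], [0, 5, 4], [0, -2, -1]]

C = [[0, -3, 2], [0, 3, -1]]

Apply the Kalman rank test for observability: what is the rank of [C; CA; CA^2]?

2

CA = [[0, -19, -14], [0, 17, 13]]
CA^2 = [[0, -67, -62], [0, 59, 55]]
Observability matrix O = [C; CA; CA^2] = [[0, -3, 2], [0, 3, -1], [0, -19, -14], [0, 17, 13], [0, -67, -62], [0, 59, 55]]
Column 1 of O is identically zero, so rank(O) ≤ 2.
The 2×2 minor from rows 1, 2, columns 2, 3 is (-3)·(-1) - 2·3 = 3 - 6 = -3 ≠ 0, so rank(O) = 2.
rank(O) = 2 < n = 3, so the pair (A, C) is not completely observable.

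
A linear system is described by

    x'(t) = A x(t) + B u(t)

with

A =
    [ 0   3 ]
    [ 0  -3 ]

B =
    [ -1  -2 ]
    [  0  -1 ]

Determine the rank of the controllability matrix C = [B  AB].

AB = [[0, -3], [0, 3]]
Controllability matrix C = [B  AB] = [[-1, -2, 0, -3], [0, -1, 0, 3]]
Take the 2×2 submatrix of C formed by columns 1, 2: [[-1, -2], [0, -1]]. Its determinant is (-1)·(-1) - (-2)·0 = 1 - 0 = 1 ≠ 0.
So rank(C) ≥ 2; since C has 2 rows, rank(C) = 2.
rank(C) = 2 = n, so the pair (A, B) is completely controllable.

2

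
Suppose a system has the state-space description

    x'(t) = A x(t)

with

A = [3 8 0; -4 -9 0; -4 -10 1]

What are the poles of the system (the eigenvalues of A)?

det(sI - A) = s^3 - (tr A)s^2 + (M11 + M22 + M33)s - det A, where Mii is the 2×2 principal minor of A obtained by deleting row i and column i.
tr A = 3 + (-9) + 1 = -5; M11 = (-9)·1 - 0·(-10) = -9 - 0 = -9; M22 = 3·1 - 0·(-4) = 3 - 0 = 3; M33 = 3·(-9) - 8·(-4) = -27 - (-32) = 5; sum of minors = -1.
det A = 3·((-9)·1 - 0·(-10)) - 8·((-4)·1 - 0·(-4)) + 0·((-4)·(-10) - (-9)·(-4)) = 3·(-9) - 8·(-4) + 0·4 = 5.
So p(s) = det(sI - A) = s^3 + 5s^2 - s - 5.
Rational-root test: any integer root divides -5. Testing small divisors, s = -1 works: p(-1) = -1 + 5 + 1 + (-5) = 0, so (s + 1) is a factor.
Dividing, p(s) = (s + 1)(s^2 + 4s - 5).
Factor s^2 + 4s - 5: two numbers with sum -4 and product -5 are 1 and -5, so s^2 + 4s - 5 = (s - 1)(s + 5).
Hence p(s) = (s - 1) (s + 1) (s + 5), with roots -5, -1, 1.
At least one eigenvalue has non-negative real part, so the system is not asymptotically stable.

-5, -1, 1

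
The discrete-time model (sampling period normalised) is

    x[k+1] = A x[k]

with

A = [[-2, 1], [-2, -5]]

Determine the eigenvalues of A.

-4, -3

det(zI - A) = z^2 - (tr A)z + det A, with tr A = (-2) + (-5) = -7 and det A = (-2)·(-5) - 1·(-2) = 10 - (-2) = 12.
So p(z) = det(zI - A) = z^2 + 7z + 12.
Factor z^2 + 7z + 12: two numbers with sum -7 and product 12 are -3 and -4, so z^2 + 7z + 12 = (z + 3)(z + 4).
Hence p(z) = (z + 3) (z + 4), with roots -4, -3.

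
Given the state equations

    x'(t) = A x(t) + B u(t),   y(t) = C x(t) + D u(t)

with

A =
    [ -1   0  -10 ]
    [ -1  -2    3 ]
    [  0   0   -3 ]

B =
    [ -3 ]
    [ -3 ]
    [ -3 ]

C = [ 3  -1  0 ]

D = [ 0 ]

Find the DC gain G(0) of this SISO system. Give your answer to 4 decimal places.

G(0) = C(-A)^{-1}B + D = -C A^{-1} B + D.
det A = -6, so A^{-1} = (1/-6)·adj(A) = [[-1, 0, 10/3], [1/2, -1/2, -13/6], [0, 0, -1/3]]
A^{-1} B = [-7, 13/2, 1]^T
C A^{-1} B = -55/2
G(0) = D - C A^{-1} B = 0 - (-55/2) = 55/2 ≈ 27.5000

27.5000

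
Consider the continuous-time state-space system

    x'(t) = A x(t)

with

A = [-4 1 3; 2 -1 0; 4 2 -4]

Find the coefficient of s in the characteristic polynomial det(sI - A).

Expand det(sI - A) for the 3×3 matrix.
p(s) = s^3 + 9s^2 + 10s - 16.
(Check: constant term = det(-A) = (-1)^3 det A = -16; coefficient of s^2 = -tr A = 9.)
The coefficient of s is 10.

10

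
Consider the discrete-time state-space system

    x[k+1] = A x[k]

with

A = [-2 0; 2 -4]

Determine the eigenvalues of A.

det(zI - A) = z^2 - (tr A)z + det A, with tr A = (-2) + (-4) = -6 and det A = (-2)·(-4) - 0·2 = 8 - 0 = 8.
So p(z) = det(zI - A) = z^2 + 6z + 8.
Factor z^2 + 6z + 8: two numbers with sum -6 and product 8 are -2 and -4, so z^2 + 6z + 8 = (z + 2)(z + 4).
Hence p(z) = (z + 2) (z + 4), with roots -4, -2.

-4, -2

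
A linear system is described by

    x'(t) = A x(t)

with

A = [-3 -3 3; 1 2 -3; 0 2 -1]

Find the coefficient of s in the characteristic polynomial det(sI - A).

4

Expand det(sI - A) for the 3×3 matrix.
p(s) = s^3 + 2s^2 + 4s + 9.
(Check: constant term = det(-A) = (-1)^3 det A = 9; coefficient of s^2 = -tr A = 2.)
The coefficient of s is 4.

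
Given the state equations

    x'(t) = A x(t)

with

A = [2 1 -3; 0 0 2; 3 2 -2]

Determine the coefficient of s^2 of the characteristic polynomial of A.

Expand det(sI - A) for the 3×3 matrix.
p(s) = s^3 + s + 2.
(Check: constant term = det(-A) = (-1)^3 det A = 2; coefficient of s^2 = -tr A = 0.)
The coefficient of s^2 is 0.

0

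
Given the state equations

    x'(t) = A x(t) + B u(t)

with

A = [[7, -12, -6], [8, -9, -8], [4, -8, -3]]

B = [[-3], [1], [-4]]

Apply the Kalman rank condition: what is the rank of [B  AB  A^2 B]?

2

AB = [[-9], [-1], [-8]]
A^2B = [[-3], [1], [-4]]
Controllability matrix C = [B  AB  A^2B] = [[-3, -9, -3], [1, -1, 1], [-4, -8, -4]]
The rows r1, r2, r3 of C are linearly dependent: -r1 + r2 + r3 = 0 (check each entry), so rank(C) ≤ 2.
The 2×2 minor from rows 1, 2, columns 1, 2 is (-3)·(-1) - (-9)·1 = 3 - (-9) = 12 ≠ 0, so rank(C) = 2.
rank(C) = 2 < n = 3, so the pair (A, B) is not completely controllable.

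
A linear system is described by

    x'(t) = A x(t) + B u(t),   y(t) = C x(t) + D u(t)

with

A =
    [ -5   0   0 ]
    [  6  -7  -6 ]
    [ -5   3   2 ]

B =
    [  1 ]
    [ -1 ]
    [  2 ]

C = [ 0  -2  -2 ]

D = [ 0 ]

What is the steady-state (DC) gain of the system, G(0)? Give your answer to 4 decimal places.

G(0) = C(-A)^{-1}B + D = -C A^{-1} B + D.
det A = -20, so A^{-1} = (1/-20)·adj(A) = [[-1/5, 0, 0], [-9/10, 1/2, 3/2], [17/20, -3/4, -7/4]]
A^{-1} B = [-1/5, 8/5, -19/10]^T
C A^{-1} B = 3/5
G(0) = D - C A^{-1} B = 0 - (3/5) = -3/5 ≈ -0.6000

-0.6000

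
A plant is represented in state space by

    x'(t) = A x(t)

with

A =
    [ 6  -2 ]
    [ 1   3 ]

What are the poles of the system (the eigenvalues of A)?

det(sI - A) = s^2 - (tr A)s + det A, with tr A = 6 + 3 = 9 and det A = 6·3 - (-2)·1 = 18 - (-2) = 20.
So p(s) = det(sI - A) = s^2 - 9s + 20.
Factor s^2 - 9s + 20: two numbers with sum 9 and product 20 are 5 and 4, so s^2 - 9s + 20 = (s - 5)(s - 4).
Hence p(s) = (s - 5) (s - 4), with roots 4, 5.
At least one eigenvalue has non-negative real part, so the system is not asymptotically stable.

4, 5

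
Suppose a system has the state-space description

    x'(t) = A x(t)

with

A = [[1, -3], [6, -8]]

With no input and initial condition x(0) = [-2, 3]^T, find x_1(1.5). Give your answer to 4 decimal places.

det(sI - A) = s^2 - (tr A)s + det A, with tr A = 1 + (-8) = -7 and det A = 1·(-8) - (-3)·6 = -8 - (-18) = 10.
So p(s) = det(sI - A) = s^2 + 7s + 10.
Factor s^2 + 7s + 10: two numbers with sum -7 and product 10 are -2 and -5, so s^2 + 7s + 10 = (s + 2)(s + 5).
Hence p(s) = (s + 2) (s + 5), with roots -5, -2.
The eigenvalues -5, -2 are distinct and real, so A is diagonalisable and x(t) = e^{At} x(0) = V diag(e^{λ_i t}) V^{-1} x(0), where the columns of V are the eigenvectors.
λ = -5: A - (-5)I = [[6, -3], [6, -3]]. Row 1 gives 6·v1 + (-3)·v2 = 0, so take v_1 = [-1, -2]^T.
λ = -2: A - (-2)I = [[3, -3], [6, -6]]. Row 1 gives 3·v1 + (-3)·v2 = 0, so take v_2 = [1, 1]^T.
V = [v_1 v_2] = [[-1, 1], [-2, 1]] has det V = 1, so V^{-1} = adj(V)/det V = [[1, -1], [2, -1]].
Modal coordinates z(0) = V^{-1} x(0): 1·(-2) + (-1)·3 = -5; 2·(-2) + (-1)·3 = -7; so z(0) = [-5, -7]^T.
x_1(t) = Σ_i (v_i)_1 · z_i(0) · e^{λ_i t} (row 1 of V times the modal terms).
x_1(1.5) = (-1)·(-5)·e^{-5·1.5} + 1·(-7)·e^{-2·1.5} = 5·0.000553 + (-7)·0.049787 = -0.3457.

-0.3457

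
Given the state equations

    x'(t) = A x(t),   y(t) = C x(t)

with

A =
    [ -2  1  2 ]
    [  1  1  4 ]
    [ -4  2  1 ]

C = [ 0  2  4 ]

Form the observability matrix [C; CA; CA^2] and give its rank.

CA = [[-14, 10, 12]]
CA^2 = [[-10, 20, 24]]
Observability matrix O = [C; CA; CA^2] = [[0, 2, 4], [-14, 10, 12], [-10, 20, 24]]
det(O) = 0·(10·24 - 12·20) - 2·((-14)·24 - 12·(-10)) + 4·((-14)·20 - 10·(-10)) = 0·0 - 2·(-216) + 4·(-180) = -288 ≠ 0, so rank(O) = 3.
rank(O) = 3 = n, so the pair (A, C) is completely observable.

3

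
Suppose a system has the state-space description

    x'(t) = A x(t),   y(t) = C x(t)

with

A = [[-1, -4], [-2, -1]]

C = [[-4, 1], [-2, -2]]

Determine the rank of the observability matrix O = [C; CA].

CA = [[2, 15], [6, 10]]
Observability matrix O = [C; CA] = [[-4, 1], [-2, -2], [2, 15], [6, 10]]
Take the 2×2 submatrix of O formed by rows 1, 2: [[-4, 1], [-2, -2]]. Its determinant is (-4)·(-2) - 1·(-2) = 8 - (-2) = 10 ≠ 0.
So rank(O) ≥ 2; since O has 2 columns, rank(O) = 2.
rank(O) = 2 = n, so the pair (A, C) is completely observable.

2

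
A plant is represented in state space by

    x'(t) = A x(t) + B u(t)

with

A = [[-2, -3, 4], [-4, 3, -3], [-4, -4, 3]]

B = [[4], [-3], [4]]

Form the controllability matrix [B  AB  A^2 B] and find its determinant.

-3880

AB = [[17], [-37], [8]]
A^2B = [[109], [-203], [104]]
Controllability matrix C = [B  AB  A^2B] = [[4, 17, 109], [-3, -37, -203], [4, 8, 104]]
Expanding along the first row, det(C) = 4·((-37)·104 - (-203)·8) - 17·((-3)·104 - (-203)·4) + 109·((-3)·8 - (-37)·4) = 4·(-2224) - 17·500 + 109·124 = -3880
Since det(C) ≠ 0, rank(C) = 3 and the system is completely controllable.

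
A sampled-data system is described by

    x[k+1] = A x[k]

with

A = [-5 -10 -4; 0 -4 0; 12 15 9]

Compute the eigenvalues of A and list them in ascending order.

-4, 1, 3

det(zI - A) = z^3 - (tr A)z^2 + (M11 + M22 + M33)z - det A, where Mii is the 2×2 principal minor of A obtained by deleting row i and column i.
tr A = (-5) + (-4) + 9 = 0; M11 = (-4)·9 - 0·15 = -36 - 0 = -36; M22 = (-5)·9 - (-4)·12 = -45 - (-48) = 3; M33 = (-5)·(-4) - (-10)·0 = 20 - 0 = 20; sum of minors = -13.
det A = (-5)·((-4)·9 - 0·15) - (-10)·(0·9 - 0·12) + (-4)·(0·15 - (-4)·12) = (-5)·(-36) - (-10)·0 + (-4)·48 = -12.
So p(z) = det(zI - A) = z^3 - 13z + 12.
Rational-root test: any integer root divides 12. Testing small divisors, z = 1 works: p(1) = 1 + 0 + (-13) + 12 = 0, so (z - 1) is a factor.
Dividing, p(z) = (z - 1)(z^2 + z - 12).
Factor z^2 + z - 12: two numbers with sum -1 and product -12 are 3 and -4, so z^2 + z - 12 = (z - 3)(z + 4).
Hence p(z) = (z - 3) (z - 1) (z + 4), with roots -4, 1, 3.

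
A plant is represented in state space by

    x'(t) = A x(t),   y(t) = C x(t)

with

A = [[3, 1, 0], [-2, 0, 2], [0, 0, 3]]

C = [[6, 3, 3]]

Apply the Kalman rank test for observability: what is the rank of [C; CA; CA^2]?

CA = [[12, 6, 15]]
CA^2 = [[24, 12, 57]]
Observability matrix O = [C; CA; CA^2] = [[6, 3, 3], [12, 6, 15], [24, 12, 57]]
The columns c1, c2, c3 of O are linearly dependent: -c1 + 2·c2 = 0 (check each entry), so rank(O) ≤ 2.
The 2×2 minor from rows 1, 2, columns 1, 3 is 6·15 - 3·12 = 90 - 36 = 54 ≠ 0, so rank(O) = 2.
rank(O) = 2 < n = 3, so the pair (A, C) is not completely observable.

2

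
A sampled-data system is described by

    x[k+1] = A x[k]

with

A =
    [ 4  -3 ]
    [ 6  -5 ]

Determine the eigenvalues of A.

det(zI - A) = z^2 - (tr A)z + det A, with tr A = 4 + (-5) = -1 and det A = 4·(-5) - (-3)·6 = -20 - (-18) = -2.
So p(z) = det(zI - A) = z^2 + z - 2.
Factor z^2 + z - 2: two numbers with sum -1 and product -2 are 1 and -2, so z^2 + z - 2 = (z - 1)(z + 2).
Hence p(z) = (z - 1) (z + 2), with roots -2, 1.

-2, 1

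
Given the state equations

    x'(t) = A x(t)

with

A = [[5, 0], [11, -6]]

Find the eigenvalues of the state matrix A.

-6, 5

det(sI - A) = s^2 - (tr A)s + det A, with tr A = 5 + (-6) = -1 and det A = 5·(-6) - 0·11 = -30 - 0 = -30.
So p(s) = det(sI - A) = s^2 + s - 30.
Factor s^2 + s - 30: two numbers with sum -1 and product -30 are 5 and -6, so s^2 + s - 30 = (s - 5)(s + 6).
Hence p(s) = (s - 5) (s + 6), with roots -6, 5.
At least one eigenvalue has non-negative real part, so the system is not asymptotically stable.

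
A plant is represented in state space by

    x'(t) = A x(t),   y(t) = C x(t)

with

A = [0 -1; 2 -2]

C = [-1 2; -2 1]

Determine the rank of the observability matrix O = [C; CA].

2

CA = [[4, -3], [2, 0]]
Observability matrix O = [C; CA] = [[-1, 2], [-2, 1], [4, -3], [2, 0]]
Take the 2×2 submatrix of O formed by rows 1, 2: [[-1, 2], [-2, 1]]. Its determinant is (-1)·1 - 2·(-2) = -1 - (-4) = 3 ≠ 0.
So rank(O) ≥ 2; since O has 2 columns, rank(O) = 2.
rank(O) = 2 = n, so the pair (A, C) is completely observable.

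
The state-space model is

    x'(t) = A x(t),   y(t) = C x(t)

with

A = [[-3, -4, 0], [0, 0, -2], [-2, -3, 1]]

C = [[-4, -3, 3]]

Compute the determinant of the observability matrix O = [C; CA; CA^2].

CA = [[6, 7, 9]]
CA^2 = [[-36, -51, -5]]
Observability matrix O = [C; CA; CA^2] = [[-4, -3, 3], [6, 7, 9], [-36, -51, -5]]
Expanding along the first row, det(O) = (-4)·(7·(-5) - 9·(-51)) - (-3)·(6·(-5) - 9·(-36)) + 3·(6·(-51) - 7·(-36)) = (-4)·424 - (-3)·294 + 3·(-54) = -976
Since det(O) ≠ 0, rank(O) = 3 and the system is completely observable.

-976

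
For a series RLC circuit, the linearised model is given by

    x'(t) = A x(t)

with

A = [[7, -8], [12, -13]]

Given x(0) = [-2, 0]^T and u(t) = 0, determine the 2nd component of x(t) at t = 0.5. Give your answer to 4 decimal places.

-3.1467

det(sI - A) = s^2 - (tr A)s + det A, with tr A = 7 + (-13) = -6 and det A = 7·(-13) - (-8)·12 = -91 - (-96) = 5.
So p(s) = det(sI - A) = s^2 + 6s + 5.
Factor s^2 + 6s + 5: two numbers with sum -6 and product 5 are -1 and -5, so s^2 + 6s + 5 = (s + 1)(s + 5).
Hence p(s) = (s + 1) (s + 5), with roots -5, -1.
The eigenvalues -5, -1 are distinct and real, so A is diagonalisable and x(t) = e^{At} x(0) = V diag(e^{λ_i t}) V^{-1} x(0), where the columns of V are the eigenvectors.
λ = -5: A - (-5)I = [[12, -8], [12, -8]]. Row 1 gives 12·v1 + (-8)·v2 = 0, so take v_1 = [2, 3]^T.
λ = -1: A - (-1)I = [[8, -8], [12, -12]]. Row 1 gives 8·v1 + (-8)·v2 = 0, so take v_2 = [-1, -1]^T.
V = [v_1 v_2] = [[2, -1], [3, -1]] has det V = 1, so V^{-1} = adj(V)/det V = [[-1, 1], [-3, 2]].
Modal coordinates z(0) = V^{-1} x(0): (-1)·(-2) + 1·0 = 2; (-3)·(-2) + 2·0 = 6; so z(0) = [2, 6]^T.
x_2(t) = Σ_i (v_i)_2 · z_i(0) · e^{λ_i t} (row 2 of V times the modal terms).
x_2(0.5) = 3·2·e^{-5·0.5} + (-1)·6·e^{-1·0.5} = 6·0.082085 + (-6)·0.606531 = -3.1467.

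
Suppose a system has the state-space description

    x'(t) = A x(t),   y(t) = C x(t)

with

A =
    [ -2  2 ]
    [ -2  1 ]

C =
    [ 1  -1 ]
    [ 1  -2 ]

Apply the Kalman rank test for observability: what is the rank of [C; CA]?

CA = [[0, 1], [2, 0]]
Observability matrix O = [C; CA] = [[1, -1], [1, -2], [0, 1], [2, 0]]
Take the 2×2 submatrix of O formed by rows 1, 2: [[1, -1], [1, -2]]. Its determinant is 1·(-2) - (-1)·1 = -2 - (-1) = -1 ≠ 0.
So rank(O) ≥ 2; since O has 2 columns, rank(O) = 2.
rank(O) = 2 = n, so the pair (A, C) is completely observable.

2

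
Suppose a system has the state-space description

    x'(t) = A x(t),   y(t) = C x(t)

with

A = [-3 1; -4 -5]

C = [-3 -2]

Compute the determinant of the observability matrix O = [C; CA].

CA = [[17, 7]]
Observability matrix O = [C; CA] = [[-3, -2], [17, 7]]
det(O) = (-3)·7 - (-2)·17 = -21 - (-34) = 13
Since det(O) ≠ 0, rank(O) = 2 and the system is completely observable.

13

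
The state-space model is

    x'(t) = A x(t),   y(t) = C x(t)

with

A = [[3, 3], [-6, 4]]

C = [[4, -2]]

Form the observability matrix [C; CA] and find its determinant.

CA = [[24, 4]]
Observability matrix O = [C; CA] = [[4, -2], [24, 4]]
det(O) = 4·4 - (-2)·24 = 16 - (-48) = 64
Since det(O) ≠ 0, rank(O) = 2 and the system is completely observable.

64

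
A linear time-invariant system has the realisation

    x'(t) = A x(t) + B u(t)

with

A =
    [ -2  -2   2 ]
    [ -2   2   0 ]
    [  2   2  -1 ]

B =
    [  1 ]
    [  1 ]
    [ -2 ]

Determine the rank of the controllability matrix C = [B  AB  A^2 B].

AB = [[-8], [0], [6]]
A^2B = [[28], [16], [-22]]
Controllability matrix C = [B  AB  A^2B] = [[1, -8, 28], [1, 0, 16], [-2, 6, -22]]
det(C) = 1·(0·(-22) - 16·6) - (-8)·(1·(-22) - 16·(-2)) + 28·(1·6 - 0·(-2)) = 1·(-96) - (-8)·10 + 28·6 = 152 ≠ 0, so rank(C) = 3.
rank(C) = 3 = n, so the pair (A, B) is completely controllable.

3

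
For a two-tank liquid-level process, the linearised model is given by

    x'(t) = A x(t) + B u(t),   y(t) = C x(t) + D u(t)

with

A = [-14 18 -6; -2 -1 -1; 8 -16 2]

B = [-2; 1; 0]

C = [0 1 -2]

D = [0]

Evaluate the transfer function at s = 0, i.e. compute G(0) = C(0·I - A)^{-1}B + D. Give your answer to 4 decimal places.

G(0) = C(-A)^{-1}B + D = -C A^{-1} B + D.
det A = -60, so A^{-1} = (1/-60)·adj(A) = [[3/10, -1, 2/5], [1/15, -1/3, 1/30], [-2/3, 4/3, -5/6]]
A^{-1} B = [-8/5, -7/15, 8/3]^T
C A^{-1} B = -29/5
G(0) = D - C A^{-1} B = 0 - (-29/5) = 29/5 ≈ 5.8000

5.8000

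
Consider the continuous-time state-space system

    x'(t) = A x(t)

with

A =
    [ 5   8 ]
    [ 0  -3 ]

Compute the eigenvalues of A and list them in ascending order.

det(sI - A) = s^2 - (tr A)s + det A, with tr A = 5 + (-3) = 2 and det A = 5·(-3) - 8·0 = -15 - 0 = -15.
So p(s) = det(sI - A) = s^2 - 2s - 15.
Factor s^2 - 2s - 15: two numbers with sum 2 and product -15 are 5 and -3, so s^2 - 2s - 15 = (s - 5)(s + 3).
Hence p(s) = (s - 5) (s + 3), with roots -3, 5.
At least one eigenvalue has non-negative real part, so the system is not asymptotically stable.

-3, 5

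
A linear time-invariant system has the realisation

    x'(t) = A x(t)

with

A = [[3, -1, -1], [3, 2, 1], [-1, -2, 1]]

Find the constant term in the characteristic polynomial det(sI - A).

Expand det(sI - A) for the 3×3 matrix.
p(s) = s^3 - 6s^2 + 15s - 20.
(Check: constant term = det(-A) = (-1)^3 det A = -20; coefficient of s^2 = -tr A = -6.)
The constant term is -20.

-20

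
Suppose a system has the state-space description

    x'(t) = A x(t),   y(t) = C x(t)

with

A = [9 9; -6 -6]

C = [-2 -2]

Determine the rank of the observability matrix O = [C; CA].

1

CA = [[-6, -6]]
Observability matrix O = [C; CA] = [[-2, -2], [-6, -6]]
Every row of O is a scalar multiple of row 1 = [-2, -2] (multipliers 1, 3), so the rows span a one-dimensional space.
O ≠ 0, hence rank(O) = 1.
rank(O) = 1 < n = 2, so the pair (A, C) is not completely observable.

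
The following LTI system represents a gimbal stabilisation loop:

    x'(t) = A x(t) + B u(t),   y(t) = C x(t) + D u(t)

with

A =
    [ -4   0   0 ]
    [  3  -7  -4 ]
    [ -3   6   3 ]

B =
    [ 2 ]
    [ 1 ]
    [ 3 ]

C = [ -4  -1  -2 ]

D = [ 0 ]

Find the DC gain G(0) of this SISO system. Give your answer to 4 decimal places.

-14.5000

G(0) = C(-A)^{-1}B + D = -C A^{-1} B + D.
det A = -12, so A^{-1} = (1/-12)·adj(A) = [[-1/4, 0, 0], [-1/4, 1, 4/3], [1/4, -2, -7/3]]
A^{-1} B = [-1/2, 9/2, -17/2]^T
C A^{-1} B = 29/2
G(0) = D - C A^{-1} B = 0 - (29/2) = -29/2 ≈ -14.5000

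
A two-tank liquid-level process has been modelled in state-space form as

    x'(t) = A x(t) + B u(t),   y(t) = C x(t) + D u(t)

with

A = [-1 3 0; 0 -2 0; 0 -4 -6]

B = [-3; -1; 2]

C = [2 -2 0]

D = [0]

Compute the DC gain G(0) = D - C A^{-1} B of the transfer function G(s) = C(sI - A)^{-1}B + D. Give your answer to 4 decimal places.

G(0) = C(-A)^{-1}B + D = -C A^{-1} B + D.
det A = -12, so A^{-1} = (1/-12)·adj(A) = [[-1, -3/2, 0], [0, -1/2, 0], [0, 1/3, -1/6]]
A^{-1} B = [9/2, 1/2, -2/3]^T
C A^{-1} B = 8
G(0) = D - C A^{-1} B = 0 - (8) = -8

-8.0000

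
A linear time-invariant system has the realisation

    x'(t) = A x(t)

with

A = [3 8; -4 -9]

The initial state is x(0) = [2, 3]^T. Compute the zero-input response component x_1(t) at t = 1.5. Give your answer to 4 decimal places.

det(sI - A) = s^2 - (tr A)s + det A, with tr A = 3 + (-9) = -6 and det A = 3·(-9) - 8·(-4) = -27 - (-32) = 5.
So p(s) = det(sI - A) = s^2 + 6s + 5.
Factor s^2 + 6s + 5: two numbers with sum -6 and product 5 are -1 and -5, so s^2 + 6s + 5 = (s + 1)(s + 5).
Hence p(s) = (s + 1) (s + 5), with roots -5, -1.
The eigenvalues -5, -1 are distinct and real, so A is diagonalisable and x(t) = e^{At} x(0) = V diag(e^{λ_i t}) V^{-1} x(0), where the columns of V are the eigenvectors.
λ = -5: A - (-5)I = [[8, 8], [-4, -4]]. Row 1 gives 8·v1 + 8·v2 = 0, so take v_1 = [-1, 1]^T.
λ = -1: A - (-1)I = [[4, 8], [-4, -8]]. Row 1 gives 4·v1 + 8·v2 = 0, so take v_2 = [-2, 1]^T.
V = [v_1 v_2] = [[-1, -2], [1, 1]] has det V = 1, so V^{-1} = adj(V)/det V = [[1, 2], [-1, -1]].
Modal coordinates z(0) = V^{-1} x(0): 1·2 + 2·3 = 8; (-1)·2 + (-1)·3 = -5; so z(0) = [8, -5]^T.
x_1(t) = Σ_i (v_i)_1 · z_i(0) · e^{λ_i t} (row 1 of V times the modal terms).
x_1(1.5) = (-1)·8·e^{-5·1.5} + (-2)·(-5)·e^{-1·1.5} = (-8)·0.000553 + 10·0.223130 = 2.2269.

2.2269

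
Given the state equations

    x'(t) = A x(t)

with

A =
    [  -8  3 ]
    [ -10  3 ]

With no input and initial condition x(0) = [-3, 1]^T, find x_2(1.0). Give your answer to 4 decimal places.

det(sI - A) = s^2 - (tr A)s + det A, with tr A = (-8) + 3 = -5 and det A = (-8)·3 - 3·(-10) = -24 - (-30) = 6.
So p(s) = det(sI - A) = s^2 + 5s + 6.
Factor s^2 + 5s + 6: two numbers with sum -5 and product 6 are -2 and -3, so s^2 + 5s + 6 = (s + 2)(s + 3).
Hence p(s) = (s + 2) (s + 3), with roots -3, -2.
The eigenvalues -3, -2 are distinct and real, so A is diagonalisable and x(t) = e^{At} x(0) = V diag(e^{λ_i t}) V^{-1} x(0), where the columns of V are the eigenvectors.
λ = -3: A - (-3)I = [[-5, 3], [-10, 6]]. Row 1 gives (-5)·v1 + 3·v2 = 0, so take v_1 = [3, 5]^T.
λ = -2: A - (-2)I = [[-6, 3], [-10, 5]]. Row 1 gives (-6)·v1 + 3·v2 = 0, so take v_2 = [1, 2]^T.
V = [v_1 v_2] = [[3, 1], [5, 2]] has det V = 1, so V^{-1} = adj(V)/det V = [[2, -1], [-5, 3]].
Modal coordinates z(0) = V^{-1} x(0): 2·(-3) + (-1)·1 = -7; (-5)·(-3) + 3·1 = 18; so z(0) = [-7, 18]^T.
x_2(t) = Σ_i (v_i)_2 · z_i(0) · e^{λ_i t} (row 2 of V times the modal terms).
x_2(1.0) = 5·(-7)·e^{-3·1.0} + 2·18·e^{-2·1.0} = (-35)·0.049787 + 36·0.135335 = 3.1295.

3.1295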